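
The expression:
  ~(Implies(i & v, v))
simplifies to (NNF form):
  False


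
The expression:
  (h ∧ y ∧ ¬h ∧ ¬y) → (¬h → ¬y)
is always true.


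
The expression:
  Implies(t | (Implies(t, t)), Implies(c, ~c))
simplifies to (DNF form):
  ~c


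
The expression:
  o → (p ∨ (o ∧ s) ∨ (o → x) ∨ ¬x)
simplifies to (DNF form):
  True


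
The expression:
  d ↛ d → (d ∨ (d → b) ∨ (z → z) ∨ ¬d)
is always true.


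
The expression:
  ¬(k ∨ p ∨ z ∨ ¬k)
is never true.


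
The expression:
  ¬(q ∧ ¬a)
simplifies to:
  a ∨ ¬q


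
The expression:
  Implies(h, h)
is always true.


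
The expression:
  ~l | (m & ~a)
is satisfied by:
  {m: True, l: False, a: False}
  {m: False, l: False, a: False}
  {a: True, m: True, l: False}
  {a: True, m: False, l: False}
  {l: True, m: True, a: False}


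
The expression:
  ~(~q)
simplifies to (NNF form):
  q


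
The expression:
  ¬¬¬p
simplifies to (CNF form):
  ¬p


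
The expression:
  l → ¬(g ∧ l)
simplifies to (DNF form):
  ¬g ∨ ¬l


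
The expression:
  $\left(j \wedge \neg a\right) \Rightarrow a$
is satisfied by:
  {a: True, j: False}
  {j: False, a: False}
  {j: True, a: True}


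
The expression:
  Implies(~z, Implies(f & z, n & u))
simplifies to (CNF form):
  True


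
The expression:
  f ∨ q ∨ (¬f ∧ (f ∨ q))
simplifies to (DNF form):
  f ∨ q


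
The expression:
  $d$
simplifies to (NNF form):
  $d$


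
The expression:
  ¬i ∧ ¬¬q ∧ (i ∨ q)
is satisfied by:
  {q: True, i: False}


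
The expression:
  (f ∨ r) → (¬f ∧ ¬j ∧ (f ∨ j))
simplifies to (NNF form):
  ¬f ∧ ¬r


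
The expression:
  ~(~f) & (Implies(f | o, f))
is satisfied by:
  {f: True}


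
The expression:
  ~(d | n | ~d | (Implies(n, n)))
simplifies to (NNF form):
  False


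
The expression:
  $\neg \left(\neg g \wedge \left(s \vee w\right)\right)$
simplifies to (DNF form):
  $g \vee \left(\neg s \wedge \neg w\right)$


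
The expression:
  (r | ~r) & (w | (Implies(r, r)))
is always true.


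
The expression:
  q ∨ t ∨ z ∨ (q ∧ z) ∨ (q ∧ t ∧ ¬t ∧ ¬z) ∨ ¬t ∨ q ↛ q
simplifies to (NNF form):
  True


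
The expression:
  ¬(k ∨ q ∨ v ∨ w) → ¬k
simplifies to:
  True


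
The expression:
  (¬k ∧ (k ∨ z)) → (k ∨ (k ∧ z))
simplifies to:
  k ∨ ¬z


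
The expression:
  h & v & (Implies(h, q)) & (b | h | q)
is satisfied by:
  {h: True, q: True, v: True}


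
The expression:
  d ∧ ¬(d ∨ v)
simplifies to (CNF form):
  False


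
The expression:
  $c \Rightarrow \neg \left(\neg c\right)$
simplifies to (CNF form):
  $\text{True}$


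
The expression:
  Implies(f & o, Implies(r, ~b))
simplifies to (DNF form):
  ~b | ~f | ~o | ~r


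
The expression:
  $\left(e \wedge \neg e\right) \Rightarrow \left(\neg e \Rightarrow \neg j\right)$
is always true.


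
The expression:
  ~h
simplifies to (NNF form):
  ~h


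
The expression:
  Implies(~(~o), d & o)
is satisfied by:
  {d: True, o: False}
  {o: False, d: False}
  {o: True, d: True}


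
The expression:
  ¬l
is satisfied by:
  {l: False}


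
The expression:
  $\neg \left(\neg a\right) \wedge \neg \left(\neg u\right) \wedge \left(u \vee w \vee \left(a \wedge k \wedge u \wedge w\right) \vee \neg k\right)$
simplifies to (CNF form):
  $a \wedge u$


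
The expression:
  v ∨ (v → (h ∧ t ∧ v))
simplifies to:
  True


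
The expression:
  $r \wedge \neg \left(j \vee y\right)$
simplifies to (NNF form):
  $r \wedge \neg j \wedge \neg y$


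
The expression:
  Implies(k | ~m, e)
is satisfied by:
  {m: True, e: True, k: False}
  {e: True, k: False, m: False}
  {m: True, e: True, k: True}
  {e: True, k: True, m: False}
  {m: True, k: False, e: False}


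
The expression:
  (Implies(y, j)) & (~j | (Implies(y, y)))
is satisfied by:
  {j: True, y: False}
  {y: False, j: False}
  {y: True, j: True}


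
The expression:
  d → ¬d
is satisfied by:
  {d: False}


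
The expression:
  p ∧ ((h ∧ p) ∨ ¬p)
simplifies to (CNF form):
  h ∧ p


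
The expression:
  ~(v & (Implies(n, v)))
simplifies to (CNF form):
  ~v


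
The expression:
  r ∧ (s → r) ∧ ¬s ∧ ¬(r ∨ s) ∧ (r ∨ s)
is never true.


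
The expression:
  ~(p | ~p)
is never true.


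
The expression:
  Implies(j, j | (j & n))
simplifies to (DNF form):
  True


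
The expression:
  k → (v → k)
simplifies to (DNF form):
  True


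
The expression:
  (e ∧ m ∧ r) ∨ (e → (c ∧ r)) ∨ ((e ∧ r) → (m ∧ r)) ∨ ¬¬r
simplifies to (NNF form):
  True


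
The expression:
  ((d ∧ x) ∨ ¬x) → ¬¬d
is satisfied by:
  {x: True, d: True}
  {x: True, d: False}
  {d: True, x: False}


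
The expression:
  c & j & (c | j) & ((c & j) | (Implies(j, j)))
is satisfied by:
  {c: True, j: True}


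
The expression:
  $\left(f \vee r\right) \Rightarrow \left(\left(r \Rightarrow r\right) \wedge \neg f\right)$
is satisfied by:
  {f: False}


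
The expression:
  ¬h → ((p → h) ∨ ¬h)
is always true.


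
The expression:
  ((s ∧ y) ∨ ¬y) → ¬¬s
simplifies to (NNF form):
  s ∨ y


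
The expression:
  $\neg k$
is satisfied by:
  {k: False}


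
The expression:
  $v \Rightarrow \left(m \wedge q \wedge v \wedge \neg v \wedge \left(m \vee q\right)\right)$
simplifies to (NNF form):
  $\neg v$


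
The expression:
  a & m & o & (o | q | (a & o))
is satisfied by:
  {a: True, m: True, o: True}


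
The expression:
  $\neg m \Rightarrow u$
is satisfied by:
  {m: True, u: True}
  {m: True, u: False}
  {u: True, m: False}


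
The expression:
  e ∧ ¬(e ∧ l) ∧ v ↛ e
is never true.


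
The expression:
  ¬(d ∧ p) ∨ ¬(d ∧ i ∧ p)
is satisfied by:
  {p: False, d: False, i: False}
  {i: True, p: False, d: False}
  {d: True, p: False, i: False}
  {i: True, d: True, p: False}
  {p: True, i: False, d: False}
  {i: True, p: True, d: False}
  {d: True, p: True, i: False}


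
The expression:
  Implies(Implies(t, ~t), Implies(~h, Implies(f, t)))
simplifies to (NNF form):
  h | t | ~f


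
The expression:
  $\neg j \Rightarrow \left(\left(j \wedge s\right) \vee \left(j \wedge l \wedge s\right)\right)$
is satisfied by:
  {j: True}


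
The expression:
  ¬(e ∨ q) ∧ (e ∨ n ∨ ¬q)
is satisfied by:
  {q: False, e: False}


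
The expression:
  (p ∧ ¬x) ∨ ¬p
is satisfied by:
  {p: False, x: False}
  {x: True, p: False}
  {p: True, x: False}


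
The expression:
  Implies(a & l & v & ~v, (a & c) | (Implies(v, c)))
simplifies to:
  True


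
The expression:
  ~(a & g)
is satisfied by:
  {g: False, a: False}
  {a: True, g: False}
  {g: True, a: False}


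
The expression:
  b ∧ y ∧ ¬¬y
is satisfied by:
  {b: True, y: True}


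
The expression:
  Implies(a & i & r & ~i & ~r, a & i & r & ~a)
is always true.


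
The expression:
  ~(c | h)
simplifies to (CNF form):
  ~c & ~h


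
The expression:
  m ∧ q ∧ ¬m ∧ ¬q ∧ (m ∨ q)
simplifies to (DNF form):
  False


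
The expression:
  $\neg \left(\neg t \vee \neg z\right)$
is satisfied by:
  {t: True, z: True}


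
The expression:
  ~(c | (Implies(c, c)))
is never true.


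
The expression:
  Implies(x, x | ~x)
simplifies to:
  True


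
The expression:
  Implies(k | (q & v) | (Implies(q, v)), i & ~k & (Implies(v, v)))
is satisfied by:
  {i: True, q: True, v: False, k: False}
  {i: True, v: False, q: False, k: False}
  {i: True, q: True, v: True, k: False}
  {i: True, v: True, q: False, k: False}
  {q: True, i: False, v: False, k: False}


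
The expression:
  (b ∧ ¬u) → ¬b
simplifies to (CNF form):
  u ∨ ¬b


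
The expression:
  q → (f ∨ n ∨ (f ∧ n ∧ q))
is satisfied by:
  {n: True, f: True, q: False}
  {n: True, f: False, q: False}
  {f: True, n: False, q: False}
  {n: False, f: False, q: False}
  {n: True, q: True, f: True}
  {n: True, q: True, f: False}
  {q: True, f: True, n: False}


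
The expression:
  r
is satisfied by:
  {r: True}


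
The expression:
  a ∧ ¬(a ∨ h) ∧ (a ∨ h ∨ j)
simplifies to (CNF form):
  False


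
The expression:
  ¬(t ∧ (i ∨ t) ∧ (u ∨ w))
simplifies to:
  (¬u ∧ ¬w) ∨ ¬t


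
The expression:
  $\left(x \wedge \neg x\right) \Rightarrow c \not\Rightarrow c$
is always true.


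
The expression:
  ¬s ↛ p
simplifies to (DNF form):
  p ∨ ¬s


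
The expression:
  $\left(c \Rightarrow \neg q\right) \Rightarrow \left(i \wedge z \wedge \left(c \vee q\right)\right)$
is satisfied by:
  {z: True, c: True, i: True, q: True}
  {z: True, c: True, q: True, i: False}
  {c: True, i: True, q: True, z: False}
  {c: True, q: True, i: False, z: False}
  {c: True, i: True, z: True, q: False}
  {z: True, i: True, q: True, c: False}


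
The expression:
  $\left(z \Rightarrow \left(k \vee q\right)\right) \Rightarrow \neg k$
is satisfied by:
  {k: False}


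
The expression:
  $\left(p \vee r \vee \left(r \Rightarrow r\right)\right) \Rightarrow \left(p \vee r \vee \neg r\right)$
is always true.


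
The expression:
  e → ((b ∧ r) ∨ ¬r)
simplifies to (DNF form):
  b ∨ ¬e ∨ ¬r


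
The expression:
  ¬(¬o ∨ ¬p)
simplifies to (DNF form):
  o ∧ p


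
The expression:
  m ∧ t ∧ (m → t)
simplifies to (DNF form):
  m ∧ t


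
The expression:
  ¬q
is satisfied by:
  {q: False}


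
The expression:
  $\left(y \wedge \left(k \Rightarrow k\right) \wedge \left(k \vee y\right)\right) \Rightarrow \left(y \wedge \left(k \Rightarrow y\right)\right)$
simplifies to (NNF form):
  $\text{True}$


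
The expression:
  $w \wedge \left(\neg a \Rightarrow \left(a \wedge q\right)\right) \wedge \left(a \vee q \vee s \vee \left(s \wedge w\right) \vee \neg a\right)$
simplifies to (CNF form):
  $a \wedge w$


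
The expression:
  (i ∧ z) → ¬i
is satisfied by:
  {z: False, i: False}
  {i: True, z: False}
  {z: True, i: False}


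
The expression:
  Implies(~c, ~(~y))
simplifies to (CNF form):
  c | y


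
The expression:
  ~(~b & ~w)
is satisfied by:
  {b: True, w: True}
  {b: True, w: False}
  {w: True, b: False}


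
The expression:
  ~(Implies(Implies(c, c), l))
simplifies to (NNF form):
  ~l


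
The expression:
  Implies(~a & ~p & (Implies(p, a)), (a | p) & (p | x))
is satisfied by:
  {a: True, p: True}
  {a: True, p: False}
  {p: True, a: False}


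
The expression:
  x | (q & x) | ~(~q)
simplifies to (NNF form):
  q | x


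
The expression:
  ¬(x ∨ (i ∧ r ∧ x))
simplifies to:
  ¬x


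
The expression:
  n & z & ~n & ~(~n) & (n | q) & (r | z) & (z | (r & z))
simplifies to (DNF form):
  False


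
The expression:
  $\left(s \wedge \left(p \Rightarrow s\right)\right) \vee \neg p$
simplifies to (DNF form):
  $s \vee \neg p$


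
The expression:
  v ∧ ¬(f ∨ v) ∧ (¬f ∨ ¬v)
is never true.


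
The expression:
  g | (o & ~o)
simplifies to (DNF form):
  g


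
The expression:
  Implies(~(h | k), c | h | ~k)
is always true.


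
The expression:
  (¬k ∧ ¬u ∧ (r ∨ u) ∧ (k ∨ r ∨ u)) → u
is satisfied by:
  {k: True, u: True, r: False}
  {k: True, u: False, r: False}
  {u: True, k: False, r: False}
  {k: False, u: False, r: False}
  {r: True, k: True, u: True}
  {r: True, k: True, u: False}
  {r: True, u: True, k: False}


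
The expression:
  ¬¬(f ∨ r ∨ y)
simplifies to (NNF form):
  f ∨ r ∨ y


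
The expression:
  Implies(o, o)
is always true.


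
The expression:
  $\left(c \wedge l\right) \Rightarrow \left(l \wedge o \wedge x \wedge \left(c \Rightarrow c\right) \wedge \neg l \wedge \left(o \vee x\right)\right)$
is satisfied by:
  {l: False, c: False}
  {c: True, l: False}
  {l: True, c: False}


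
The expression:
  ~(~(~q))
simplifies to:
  ~q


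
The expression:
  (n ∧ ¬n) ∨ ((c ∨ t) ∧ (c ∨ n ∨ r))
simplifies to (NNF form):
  c ∨ (n ∧ t) ∨ (r ∧ t)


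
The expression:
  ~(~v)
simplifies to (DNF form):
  v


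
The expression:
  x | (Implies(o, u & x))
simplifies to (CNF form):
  x | ~o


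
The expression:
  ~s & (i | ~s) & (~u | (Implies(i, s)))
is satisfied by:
  {u: False, s: False, i: False}
  {i: True, u: False, s: False}
  {u: True, i: False, s: False}


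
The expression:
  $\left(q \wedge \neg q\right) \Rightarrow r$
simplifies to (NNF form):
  $\text{True}$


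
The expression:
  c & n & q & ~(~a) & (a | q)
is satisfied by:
  {a: True, c: True, q: True, n: True}


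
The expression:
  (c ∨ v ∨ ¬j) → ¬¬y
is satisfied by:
  {y: True, j: True, c: False, v: False}
  {y: True, c: False, v: False, j: False}
  {y: True, j: True, v: True, c: False}
  {y: True, v: True, c: False, j: False}
  {y: True, j: True, c: True, v: False}
  {y: True, c: True, v: False, j: False}
  {y: True, j: True, v: True, c: True}
  {y: True, v: True, c: True, j: False}
  {j: True, c: False, v: False, y: False}


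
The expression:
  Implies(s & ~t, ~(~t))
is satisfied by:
  {t: True, s: False}
  {s: False, t: False}
  {s: True, t: True}


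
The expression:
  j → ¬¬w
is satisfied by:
  {w: True, j: False}
  {j: False, w: False}
  {j: True, w: True}


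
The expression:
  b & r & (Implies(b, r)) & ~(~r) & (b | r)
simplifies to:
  b & r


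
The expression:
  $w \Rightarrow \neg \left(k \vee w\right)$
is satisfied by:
  {w: False}


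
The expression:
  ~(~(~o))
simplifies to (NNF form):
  ~o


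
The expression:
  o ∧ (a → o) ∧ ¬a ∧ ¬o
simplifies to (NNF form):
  False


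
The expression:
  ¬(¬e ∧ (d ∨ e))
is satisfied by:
  {e: True, d: False}
  {d: False, e: False}
  {d: True, e: True}


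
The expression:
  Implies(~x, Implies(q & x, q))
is always true.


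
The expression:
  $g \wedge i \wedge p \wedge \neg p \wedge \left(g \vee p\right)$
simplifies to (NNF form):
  $\text{False}$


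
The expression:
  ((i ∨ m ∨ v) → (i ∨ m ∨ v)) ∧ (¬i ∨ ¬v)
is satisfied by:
  {v: False, i: False}
  {i: True, v: False}
  {v: True, i: False}


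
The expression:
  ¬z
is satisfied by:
  {z: False}


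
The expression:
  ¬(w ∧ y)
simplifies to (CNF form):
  ¬w ∨ ¬y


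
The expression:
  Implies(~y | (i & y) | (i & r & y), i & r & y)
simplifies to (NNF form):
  y & (r | ~i)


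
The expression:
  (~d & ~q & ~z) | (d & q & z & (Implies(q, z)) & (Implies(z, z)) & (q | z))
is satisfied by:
  {q: False, d: False, z: False}
  {d: True, z: True, q: True}


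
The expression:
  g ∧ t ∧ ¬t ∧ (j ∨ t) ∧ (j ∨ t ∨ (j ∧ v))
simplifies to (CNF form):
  False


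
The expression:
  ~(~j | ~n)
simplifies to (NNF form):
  j & n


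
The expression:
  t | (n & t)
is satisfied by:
  {t: True}


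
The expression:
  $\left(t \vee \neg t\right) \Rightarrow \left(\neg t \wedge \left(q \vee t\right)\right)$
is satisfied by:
  {q: True, t: False}


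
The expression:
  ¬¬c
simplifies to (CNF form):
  c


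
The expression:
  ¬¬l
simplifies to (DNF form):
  l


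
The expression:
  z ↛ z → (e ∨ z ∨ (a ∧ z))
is always true.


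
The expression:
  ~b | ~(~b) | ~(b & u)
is always true.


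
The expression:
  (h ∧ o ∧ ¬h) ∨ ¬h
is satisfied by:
  {h: False}


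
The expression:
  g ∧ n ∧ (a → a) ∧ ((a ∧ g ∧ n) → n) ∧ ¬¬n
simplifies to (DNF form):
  g ∧ n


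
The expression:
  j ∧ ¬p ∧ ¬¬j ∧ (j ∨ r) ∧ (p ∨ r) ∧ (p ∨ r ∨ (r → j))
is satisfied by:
  {r: True, j: True, p: False}


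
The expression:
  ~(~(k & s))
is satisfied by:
  {s: True, k: True}


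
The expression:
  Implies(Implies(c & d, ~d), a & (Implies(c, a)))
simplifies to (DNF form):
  a | (c & d)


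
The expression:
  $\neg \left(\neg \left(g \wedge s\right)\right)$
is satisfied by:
  {s: True, g: True}


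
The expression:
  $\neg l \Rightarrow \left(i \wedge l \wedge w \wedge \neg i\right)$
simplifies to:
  $l$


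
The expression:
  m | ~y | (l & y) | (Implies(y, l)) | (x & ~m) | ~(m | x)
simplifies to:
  True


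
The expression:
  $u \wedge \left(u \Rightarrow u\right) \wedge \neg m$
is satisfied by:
  {u: True, m: False}


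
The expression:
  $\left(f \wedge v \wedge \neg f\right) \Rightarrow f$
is always true.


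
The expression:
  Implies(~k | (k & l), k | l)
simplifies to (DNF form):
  k | l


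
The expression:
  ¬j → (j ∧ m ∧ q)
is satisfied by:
  {j: True}


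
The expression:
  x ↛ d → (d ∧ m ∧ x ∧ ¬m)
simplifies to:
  d ∨ ¬x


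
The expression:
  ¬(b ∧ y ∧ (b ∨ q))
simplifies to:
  ¬b ∨ ¬y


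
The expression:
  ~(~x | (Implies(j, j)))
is never true.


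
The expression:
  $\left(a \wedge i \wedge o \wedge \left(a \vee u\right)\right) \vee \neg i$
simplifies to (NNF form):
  $\left(a \wedge o\right) \vee \neg i$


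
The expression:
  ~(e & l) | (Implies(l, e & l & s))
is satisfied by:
  {s: True, l: False, e: False}
  {l: False, e: False, s: False}
  {s: True, e: True, l: False}
  {e: True, l: False, s: False}
  {s: True, l: True, e: False}
  {l: True, s: False, e: False}
  {s: True, e: True, l: True}


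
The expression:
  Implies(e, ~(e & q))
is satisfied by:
  {e: False, q: False}
  {q: True, e: False}
  {e: True, q: False}


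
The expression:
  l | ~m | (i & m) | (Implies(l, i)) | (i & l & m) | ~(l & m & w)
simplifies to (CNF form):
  True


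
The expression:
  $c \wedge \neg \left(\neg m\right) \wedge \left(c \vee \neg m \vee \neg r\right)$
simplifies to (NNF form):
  $c \wedge m$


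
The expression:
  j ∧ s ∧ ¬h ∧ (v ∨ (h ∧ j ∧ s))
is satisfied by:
  {j: True, s: True, v: True, h: False}


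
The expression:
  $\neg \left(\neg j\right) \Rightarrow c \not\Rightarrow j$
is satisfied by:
  {j: False}


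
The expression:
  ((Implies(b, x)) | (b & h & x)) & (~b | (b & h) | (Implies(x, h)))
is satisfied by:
  {x: True, h: True, b: False}
  {x: True, h: False, b: False}
  {h: True, x: False, b: False}
  {x: False, h: False, b: False}
  {x: True, b: True, h: True}


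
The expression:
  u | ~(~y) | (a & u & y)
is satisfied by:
  {y: True, u: True}
  {y: True, u: False}
  {u: True, y: False}


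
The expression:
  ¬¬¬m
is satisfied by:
  {m: False}


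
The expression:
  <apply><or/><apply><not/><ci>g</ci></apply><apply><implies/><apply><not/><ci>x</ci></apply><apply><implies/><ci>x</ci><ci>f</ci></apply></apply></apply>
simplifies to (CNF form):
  <true/>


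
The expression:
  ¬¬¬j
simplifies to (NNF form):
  ¬j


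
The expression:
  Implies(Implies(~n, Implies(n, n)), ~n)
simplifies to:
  ~n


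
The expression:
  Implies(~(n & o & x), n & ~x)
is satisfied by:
  {o: True, n: True, x: False}
  {n: True, x: False, o: False}
  {x: True, o: True, n: True}


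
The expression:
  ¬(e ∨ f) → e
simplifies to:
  e ∨ f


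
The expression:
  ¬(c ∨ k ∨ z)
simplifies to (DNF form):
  ¬c ∧ ¬k ∧ ¬z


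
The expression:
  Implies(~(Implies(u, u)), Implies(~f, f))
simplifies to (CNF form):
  True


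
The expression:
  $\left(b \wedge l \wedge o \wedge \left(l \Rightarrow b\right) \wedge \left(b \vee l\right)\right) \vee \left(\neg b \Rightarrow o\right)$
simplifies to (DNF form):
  $b \vee o$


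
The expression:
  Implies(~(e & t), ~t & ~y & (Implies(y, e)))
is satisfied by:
  {e: True, t: False, y: False}
  {e: False, t: False, y: False}
  {t: True, e: True, y: False}
  {y: True, t: True, e: True}


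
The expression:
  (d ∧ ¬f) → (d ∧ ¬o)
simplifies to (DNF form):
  f ∨ ¬d ∨ ¬o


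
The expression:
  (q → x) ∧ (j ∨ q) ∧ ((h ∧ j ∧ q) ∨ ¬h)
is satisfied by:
  {j: True, q: True, x: True, h: False}
  {j: True, x: True, q: False, h: False}
  {j: True, x: False, q: False, h: False}
  {q: True, x: True, j: False, h: False}
  {h: True, j: True, q: True, x: True}


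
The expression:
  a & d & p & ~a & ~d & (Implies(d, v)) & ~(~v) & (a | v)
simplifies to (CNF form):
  False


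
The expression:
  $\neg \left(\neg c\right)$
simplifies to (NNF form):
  $c$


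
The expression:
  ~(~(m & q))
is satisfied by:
  {m: True, q: True}


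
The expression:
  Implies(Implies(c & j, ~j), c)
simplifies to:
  c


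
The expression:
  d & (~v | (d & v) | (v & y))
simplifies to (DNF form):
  d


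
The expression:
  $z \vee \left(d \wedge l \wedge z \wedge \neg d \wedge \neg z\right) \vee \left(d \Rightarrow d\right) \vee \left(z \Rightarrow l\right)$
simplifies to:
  $\text{True}$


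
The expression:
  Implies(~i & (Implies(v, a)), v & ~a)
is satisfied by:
  {i: True, v: True, a: False}
  {i: True, a: False, v: False}
  {i: True, v: True, a: True}
  {i: True, a: True, v: False}
  {v: True, a: False, i: False}


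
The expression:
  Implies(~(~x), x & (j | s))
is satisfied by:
  {s: True, j: True, x: False}
  {s: True, j: False, x: False}
  {j: True, s: False, x: False}
  {s: False, j: False, x: False}
  {x: True, s: True, j: True}
  {x: True, s: True, j: False}
  {x: True, j: True, s: False}


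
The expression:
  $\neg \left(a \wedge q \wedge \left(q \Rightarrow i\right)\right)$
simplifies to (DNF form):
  $\neg a \vee \neg i \vee \neg q$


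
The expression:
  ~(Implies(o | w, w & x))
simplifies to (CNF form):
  (o | w) & (o | ~x) & (w | ~w) & (~w | ~x)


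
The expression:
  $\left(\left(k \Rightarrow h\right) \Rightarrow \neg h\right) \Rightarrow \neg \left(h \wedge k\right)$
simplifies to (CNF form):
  $\text{True}$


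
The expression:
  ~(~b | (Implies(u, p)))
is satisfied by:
  {u: True, b: True, p: False}


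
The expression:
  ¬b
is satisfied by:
  {b: False}


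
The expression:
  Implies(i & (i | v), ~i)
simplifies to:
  ~i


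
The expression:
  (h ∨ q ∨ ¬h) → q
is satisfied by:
  {q: True}


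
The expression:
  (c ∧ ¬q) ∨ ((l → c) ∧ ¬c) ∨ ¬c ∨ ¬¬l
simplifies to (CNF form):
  l ∨ ¬c ∨ ¬q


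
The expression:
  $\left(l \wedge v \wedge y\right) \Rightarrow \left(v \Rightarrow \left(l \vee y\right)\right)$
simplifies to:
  $\text{True}$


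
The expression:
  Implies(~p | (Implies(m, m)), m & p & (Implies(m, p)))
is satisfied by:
  {m: True, p: True}


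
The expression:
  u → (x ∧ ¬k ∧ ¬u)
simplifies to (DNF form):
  ¬u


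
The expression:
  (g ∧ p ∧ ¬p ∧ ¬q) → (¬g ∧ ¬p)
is always true.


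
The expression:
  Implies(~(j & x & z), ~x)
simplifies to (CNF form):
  (j | ~x) & (z | ~x)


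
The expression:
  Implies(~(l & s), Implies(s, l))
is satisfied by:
  {l: True, s: False}
  {s: False, l: False}
  {s: True, l: True}


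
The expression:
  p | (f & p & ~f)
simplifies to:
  p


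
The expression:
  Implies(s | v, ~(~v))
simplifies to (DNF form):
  v | ~s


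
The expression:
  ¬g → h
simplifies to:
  g ∨ h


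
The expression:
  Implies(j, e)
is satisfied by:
  {e: True, j: False}
  {j: False, e: False}
  {j: True, e: True}


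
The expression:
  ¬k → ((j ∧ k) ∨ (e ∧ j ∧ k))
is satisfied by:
  {k: True}


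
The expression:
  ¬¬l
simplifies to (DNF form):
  l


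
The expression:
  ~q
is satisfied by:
  {q: False}


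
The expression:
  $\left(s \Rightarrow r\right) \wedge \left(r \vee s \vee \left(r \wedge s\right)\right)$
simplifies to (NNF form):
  $r$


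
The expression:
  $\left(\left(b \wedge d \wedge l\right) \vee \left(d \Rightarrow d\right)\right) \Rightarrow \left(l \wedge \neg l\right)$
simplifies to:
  $\text{False}$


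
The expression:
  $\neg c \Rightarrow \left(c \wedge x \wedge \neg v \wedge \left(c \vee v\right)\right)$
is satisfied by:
  {c: True}


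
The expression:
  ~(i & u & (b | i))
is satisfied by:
  {u: False, i: False}
  {i: True, u: False}
  {u: True, i: False}


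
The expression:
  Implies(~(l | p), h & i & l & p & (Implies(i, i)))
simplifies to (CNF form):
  l | p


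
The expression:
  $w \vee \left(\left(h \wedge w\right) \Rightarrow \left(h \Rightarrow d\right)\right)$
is always true.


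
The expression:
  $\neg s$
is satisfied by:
  {s: False}


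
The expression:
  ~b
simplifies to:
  ~b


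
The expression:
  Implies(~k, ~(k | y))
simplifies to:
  k | ~y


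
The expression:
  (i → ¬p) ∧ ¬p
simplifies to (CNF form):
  ¬p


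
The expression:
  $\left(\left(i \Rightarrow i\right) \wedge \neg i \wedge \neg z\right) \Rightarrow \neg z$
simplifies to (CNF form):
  $\text{True}$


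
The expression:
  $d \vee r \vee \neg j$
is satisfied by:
  {r: True, d: True, j: False}
  {r: True, d: False, j: False}
  {d: True, r: False, j: False}
  {r: False, d: False, j: False}
  {r: True, j: True, d: True}
  {r: True, j: True, d: False}
  {j: True, d: True, r: False}


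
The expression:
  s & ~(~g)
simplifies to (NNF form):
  g & s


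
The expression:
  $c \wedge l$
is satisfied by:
  {c: True, l: True}


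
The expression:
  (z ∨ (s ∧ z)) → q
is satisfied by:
  {q: True, z: False}
  {z: False, q: False}
  {z: True, q: True}


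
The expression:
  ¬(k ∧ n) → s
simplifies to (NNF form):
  s ∨ (k ∧ n)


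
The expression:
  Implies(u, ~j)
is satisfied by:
  {u: False, j: False}
  {j: True, u: False}
  {u: True, j: False}


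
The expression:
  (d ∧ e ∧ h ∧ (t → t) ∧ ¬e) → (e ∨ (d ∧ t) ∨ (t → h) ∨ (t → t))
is always true.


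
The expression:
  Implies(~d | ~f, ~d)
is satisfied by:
  {f: True, d: False}
  {d: False, f: False}
  {d: True, f: True}


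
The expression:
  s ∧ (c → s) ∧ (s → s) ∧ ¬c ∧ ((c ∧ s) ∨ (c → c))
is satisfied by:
  {s: True, c: False}


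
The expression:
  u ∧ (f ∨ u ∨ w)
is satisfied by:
  {u: True}


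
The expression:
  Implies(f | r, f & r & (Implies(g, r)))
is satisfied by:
  {f: False, r: False}
  {r: True, f: True}


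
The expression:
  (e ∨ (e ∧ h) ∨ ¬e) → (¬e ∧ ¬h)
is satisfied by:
  {e: False, h: False}


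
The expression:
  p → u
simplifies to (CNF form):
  u ∨ ¬p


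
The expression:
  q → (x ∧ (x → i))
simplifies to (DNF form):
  (i ∧ x) ∨ ¬q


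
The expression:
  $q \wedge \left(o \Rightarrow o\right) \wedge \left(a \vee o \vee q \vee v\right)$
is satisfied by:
  {q: True}


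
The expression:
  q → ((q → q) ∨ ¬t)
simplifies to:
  True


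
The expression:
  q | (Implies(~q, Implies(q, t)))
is always true.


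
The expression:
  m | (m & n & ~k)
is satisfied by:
  {m: True}


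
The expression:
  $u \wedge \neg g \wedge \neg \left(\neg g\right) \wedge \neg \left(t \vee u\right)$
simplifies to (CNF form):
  $\text{False}$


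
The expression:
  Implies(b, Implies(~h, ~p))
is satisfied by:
  {h: True, p: False, b: False}
  {p: False, b: False, h: False}
  {b: True, h: True, p: False}
  {b: True, p: False, h: False}
  {h: True, p: True, b: False}
  {p: True, h: False, b: False}
  {b: True, p: True, h: True}


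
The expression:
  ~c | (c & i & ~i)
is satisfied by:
  {c: False}


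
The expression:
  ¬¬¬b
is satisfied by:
  {b: False}


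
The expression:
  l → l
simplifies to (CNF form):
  True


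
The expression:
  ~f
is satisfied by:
  {f: False}


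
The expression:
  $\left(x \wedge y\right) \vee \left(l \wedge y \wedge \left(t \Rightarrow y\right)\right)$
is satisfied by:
  {y: True, x: True, l: True}
  {y: True, x: True, l: False}
  {y: True, l: True, x: False}


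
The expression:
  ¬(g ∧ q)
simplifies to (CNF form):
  ¬g ∨ ¬q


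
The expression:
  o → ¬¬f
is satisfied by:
  {f: True, o: False}
  {o: False, f: False}
  {o: True, f: True}


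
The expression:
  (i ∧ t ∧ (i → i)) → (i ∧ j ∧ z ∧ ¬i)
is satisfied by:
  {t: False, i: False}
  {i: True, t: False}
  {t: True, i: False}


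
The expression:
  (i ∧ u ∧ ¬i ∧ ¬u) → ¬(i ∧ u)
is always true.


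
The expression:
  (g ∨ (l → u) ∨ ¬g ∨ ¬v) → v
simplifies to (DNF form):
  v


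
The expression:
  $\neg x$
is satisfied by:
  {x: False}


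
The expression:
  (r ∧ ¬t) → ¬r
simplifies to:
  t ∨ ¬r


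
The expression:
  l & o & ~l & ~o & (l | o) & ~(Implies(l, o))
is never true.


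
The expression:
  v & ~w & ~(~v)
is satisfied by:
  {v: True, w: False}


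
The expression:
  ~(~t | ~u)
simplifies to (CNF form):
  t & u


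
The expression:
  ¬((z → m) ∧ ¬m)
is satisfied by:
  {z: True, m: True}
  {z: True, m: False}
  {m: True, z: False}


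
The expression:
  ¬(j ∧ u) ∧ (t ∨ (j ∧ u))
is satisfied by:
  {t: True, u: False, j: False}
  {t: True, j: True, u: False}
  {t: True, u: True, j: False}


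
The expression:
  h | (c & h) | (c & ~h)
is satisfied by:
  {c: True, h: True}
  {c: True, h: False}
  {h: True, c: False}


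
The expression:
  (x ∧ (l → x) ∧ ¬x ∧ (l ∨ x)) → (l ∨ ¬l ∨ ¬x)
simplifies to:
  True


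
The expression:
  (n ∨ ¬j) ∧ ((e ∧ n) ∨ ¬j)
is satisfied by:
  {n: True, e: True, j: False}
  {n: True, e: False, j: False}
  {e: True, n: False, j: False}
  {n: False, e: False, j: False}
  {j: True, n: True, e: True}


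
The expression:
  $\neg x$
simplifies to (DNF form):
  $\neg x$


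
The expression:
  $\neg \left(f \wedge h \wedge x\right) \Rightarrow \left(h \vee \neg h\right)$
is always true.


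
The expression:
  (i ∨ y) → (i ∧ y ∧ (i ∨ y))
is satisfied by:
  {y: False, i: False}
  {i: True, y: True}


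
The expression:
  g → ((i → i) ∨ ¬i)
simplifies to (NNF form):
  True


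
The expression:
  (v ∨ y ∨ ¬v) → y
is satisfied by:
  {y: True}


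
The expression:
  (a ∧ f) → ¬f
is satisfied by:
  {a: False, f: False}
  {f: True, a: False}
  {a: True, f: False}


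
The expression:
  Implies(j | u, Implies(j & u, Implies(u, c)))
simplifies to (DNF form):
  c | ~j | ~u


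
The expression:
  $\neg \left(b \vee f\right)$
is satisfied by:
  {f: False, b: False}


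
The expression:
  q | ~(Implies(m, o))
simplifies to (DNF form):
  q | (m & ~o)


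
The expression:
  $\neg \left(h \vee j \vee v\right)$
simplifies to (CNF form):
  $\neg h \wedge \neg j \wedge \neg v$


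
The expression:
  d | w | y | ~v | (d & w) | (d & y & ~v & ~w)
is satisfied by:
  {w: True, y: True, d: True, v: False}
  {w: True, y: True, v: False, d: False}
  {w: True, d: True, v: False, y: False}
  {w: True, v: False, d: False, y: False}
  {y: True, d: True, v: False, w: False}
  {y: True, v: False, d: False, w: False}
  {d: True, y: False, v: False, w: False}
  {y: False, v: False, d: False, w: False}
  {y: True, w: True, v: True, d: True}
  {y: True, w: True, v: True, d: False}
  {w: True, v: True, d: True, y: False}
  {w: True, v: True, y: False, d: False}
  {d: True, v: True, y: True, w: False}
  {v: True, y: True, w: False, d: False}
  {v: True, d: True, w: False, y: False}


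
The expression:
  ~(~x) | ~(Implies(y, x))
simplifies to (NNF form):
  x | y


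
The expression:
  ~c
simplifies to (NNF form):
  ~c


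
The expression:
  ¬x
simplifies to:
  ¬x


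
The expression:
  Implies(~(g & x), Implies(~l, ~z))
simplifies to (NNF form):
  l | ~z | (g & x)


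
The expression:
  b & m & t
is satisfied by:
  {t: True, m: True, b: True}


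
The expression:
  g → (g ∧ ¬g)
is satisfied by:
  {g: False}


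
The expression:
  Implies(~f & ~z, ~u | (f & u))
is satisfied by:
  {z: True, f: True, u: False}
  {z: True, f: False, u: False}
  {f: True, z: False, u: False}
  {z: False, f: False, u: False}
  {z: True, u: True, f: True}
  {z: True, u: True, f: False}
  {u: True, f: True, z: False}


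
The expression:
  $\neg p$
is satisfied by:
  {p: False}


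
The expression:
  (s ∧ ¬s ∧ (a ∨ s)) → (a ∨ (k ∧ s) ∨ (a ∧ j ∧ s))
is always true.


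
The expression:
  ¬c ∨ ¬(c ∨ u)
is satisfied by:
  {c: False}


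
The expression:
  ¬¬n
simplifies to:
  n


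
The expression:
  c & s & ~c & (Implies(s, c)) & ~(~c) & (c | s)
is never true.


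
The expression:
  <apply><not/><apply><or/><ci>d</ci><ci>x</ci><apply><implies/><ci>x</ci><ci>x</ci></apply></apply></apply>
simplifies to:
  <false/>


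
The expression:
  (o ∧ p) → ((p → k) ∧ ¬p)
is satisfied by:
  {p: False, o: False}
  {o: True, p: False}
  {p: True, o: False}


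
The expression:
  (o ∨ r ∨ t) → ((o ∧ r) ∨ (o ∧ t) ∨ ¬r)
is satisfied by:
  {o: True, r: False}
  {r: False, o: False}
  {r: True, o: True}


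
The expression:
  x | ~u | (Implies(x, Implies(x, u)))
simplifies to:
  True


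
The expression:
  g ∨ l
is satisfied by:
  {l: True, g: True}
  {l: True, g: False}
  {g: True, l: False}


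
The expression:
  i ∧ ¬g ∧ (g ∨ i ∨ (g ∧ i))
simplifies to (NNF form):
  i ∧ ¬g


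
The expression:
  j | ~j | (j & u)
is always true.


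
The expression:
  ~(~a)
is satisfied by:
  {a: True}


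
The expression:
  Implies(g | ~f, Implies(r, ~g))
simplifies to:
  ~g | ~r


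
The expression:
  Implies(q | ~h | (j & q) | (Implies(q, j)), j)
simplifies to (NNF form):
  j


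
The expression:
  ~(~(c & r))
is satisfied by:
  {r: True, c: True}


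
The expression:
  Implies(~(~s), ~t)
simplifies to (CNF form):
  ~s | ~t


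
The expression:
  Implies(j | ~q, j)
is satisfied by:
  {q: True, j: True}
  {q: True, j: False}
  {j: True, q: False}


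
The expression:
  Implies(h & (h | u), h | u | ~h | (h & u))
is always true.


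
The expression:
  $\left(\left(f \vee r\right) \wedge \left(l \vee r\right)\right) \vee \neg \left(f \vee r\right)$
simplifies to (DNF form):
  $l \vee r \vee \neg f$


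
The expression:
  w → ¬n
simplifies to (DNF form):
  ¬n ∨ ¬w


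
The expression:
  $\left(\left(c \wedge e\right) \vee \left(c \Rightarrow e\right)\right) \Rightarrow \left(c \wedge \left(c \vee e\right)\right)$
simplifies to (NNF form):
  $c$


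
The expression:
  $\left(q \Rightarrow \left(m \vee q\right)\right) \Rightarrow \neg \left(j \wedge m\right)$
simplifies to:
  $\neg j \vee \neg m$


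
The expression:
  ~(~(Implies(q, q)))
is always true.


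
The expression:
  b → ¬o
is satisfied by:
  {o: False, b: False}
  {b: True, o: False}
  {o: True, b: False}


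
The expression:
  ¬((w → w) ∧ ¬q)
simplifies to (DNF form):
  q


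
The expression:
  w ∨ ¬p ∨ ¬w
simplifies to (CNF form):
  True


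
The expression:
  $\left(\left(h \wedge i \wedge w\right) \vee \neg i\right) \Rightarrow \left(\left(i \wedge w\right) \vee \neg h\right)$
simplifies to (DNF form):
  $i \vee \neg h$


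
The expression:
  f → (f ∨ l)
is always true.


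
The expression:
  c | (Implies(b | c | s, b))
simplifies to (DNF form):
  b | c | ~s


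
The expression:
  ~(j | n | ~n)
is never true.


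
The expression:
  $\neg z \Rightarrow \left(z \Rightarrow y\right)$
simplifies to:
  $\text{True}$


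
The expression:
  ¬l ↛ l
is always true.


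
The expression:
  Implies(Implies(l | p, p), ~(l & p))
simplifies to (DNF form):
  ~l | ~p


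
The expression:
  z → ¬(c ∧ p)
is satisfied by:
  {p: False, c: False, z: False}
  {z: True, p: False, c: False}
  {c: True, p: False, z: False}
  {z: True, c: True, p: False}
  {p: True, z: False, c: False}
  {z: True, p: True, c: False}
  {c: True, p: True, z: False}


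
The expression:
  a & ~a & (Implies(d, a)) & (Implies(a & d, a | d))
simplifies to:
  False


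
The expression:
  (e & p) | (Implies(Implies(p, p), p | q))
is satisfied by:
  {q: True, p: True}
  {q: True, p: False}
  {p: True, q: False}


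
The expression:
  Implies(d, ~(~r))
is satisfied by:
  {r: True, d: False}
  {d: False, r: False}
  {d: True, r: True}


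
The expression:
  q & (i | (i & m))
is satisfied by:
  {i: True, q: True}


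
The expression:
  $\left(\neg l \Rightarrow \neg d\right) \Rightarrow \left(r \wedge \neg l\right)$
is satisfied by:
  {r: True, d: True, l: False}
  {r: True, l: False, d: False}
  {d: True, l: False, r: False}


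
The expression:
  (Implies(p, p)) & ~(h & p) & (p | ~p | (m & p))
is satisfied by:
  {p: False, h: False}
  {h: True, p: False}
  {p: True, h: False}


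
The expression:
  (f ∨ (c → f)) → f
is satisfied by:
  {c: True, f: True}
  {c: True, f: False}
  {f: True, c: False}


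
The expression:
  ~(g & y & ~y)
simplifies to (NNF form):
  True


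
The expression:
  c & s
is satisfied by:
  {c: True, s: True}


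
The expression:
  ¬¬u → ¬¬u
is always true.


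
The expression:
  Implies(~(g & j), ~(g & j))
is always true.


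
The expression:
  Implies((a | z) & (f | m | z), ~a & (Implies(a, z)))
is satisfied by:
  {m: False, f: False, a: False, z: False}
  {z: True, m: False, f: False, a: False}
  {f: True, z: False, m: False, a: False}
  {z: True, f: True, m: False, a: False}
  {m: True, z: False, f: False, a: False}
  {z: True, m: True, f: False, a: False}
  {f: True, m: True, z: False, a: False}
  {z: True, f: True, m: True, a: False}
  {a: True, z: False, m: False, f: False}


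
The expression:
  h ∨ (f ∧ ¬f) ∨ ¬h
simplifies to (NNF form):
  True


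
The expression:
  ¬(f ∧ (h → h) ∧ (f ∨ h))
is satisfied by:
  {f: False}


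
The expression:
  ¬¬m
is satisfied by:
  {m: True}


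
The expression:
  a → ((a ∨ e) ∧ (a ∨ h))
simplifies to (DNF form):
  True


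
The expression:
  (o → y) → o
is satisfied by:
  {o: True}


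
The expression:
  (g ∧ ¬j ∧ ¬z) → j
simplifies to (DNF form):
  j ∨ z ∨ ¬g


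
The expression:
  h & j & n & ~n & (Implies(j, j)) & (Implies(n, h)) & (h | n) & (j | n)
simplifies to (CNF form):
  False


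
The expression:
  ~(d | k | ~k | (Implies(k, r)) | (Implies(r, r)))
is never true.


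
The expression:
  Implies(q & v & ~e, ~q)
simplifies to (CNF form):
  e | ~q | ~v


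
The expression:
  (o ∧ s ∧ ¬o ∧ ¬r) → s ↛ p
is always true.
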